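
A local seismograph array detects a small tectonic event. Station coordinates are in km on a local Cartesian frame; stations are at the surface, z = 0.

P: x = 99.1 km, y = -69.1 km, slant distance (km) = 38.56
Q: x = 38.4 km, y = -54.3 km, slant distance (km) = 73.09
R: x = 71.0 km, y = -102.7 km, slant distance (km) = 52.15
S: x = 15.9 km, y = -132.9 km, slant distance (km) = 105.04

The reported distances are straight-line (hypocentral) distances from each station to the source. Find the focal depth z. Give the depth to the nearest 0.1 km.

Each station gives a sphere (x−x_i)² + (y−y_i)² + z² = d_i² (stations at z=0).
Subtracting the P sphere from Q and R: z² cancels, leaving linear equations in x and y:
-121.4 x + 29.6 y = -14027.84
-56.2 x − 67.2 y = -240.08
Solving: x ≈ 96.703, y ≈ -77.301 km (keep extra digits for the depth step; rounded: 96.7, -77.3).
Then from the P sphere: z² = 38.56² − (x − 99.1)² − (y + 69.1)² with x = 96.703, y = -77.301, so z ≈ 37.601 ≈ 37.6 km.

z ≈ 37.6 km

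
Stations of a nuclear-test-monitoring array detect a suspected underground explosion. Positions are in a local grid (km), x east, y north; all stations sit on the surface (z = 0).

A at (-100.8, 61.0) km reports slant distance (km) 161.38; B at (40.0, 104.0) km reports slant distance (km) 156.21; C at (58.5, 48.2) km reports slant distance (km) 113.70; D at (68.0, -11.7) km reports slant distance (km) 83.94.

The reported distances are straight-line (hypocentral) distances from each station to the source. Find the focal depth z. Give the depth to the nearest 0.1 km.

Each station gives a sphere (x−x_i)² + (y−y_i)² + z² = d_i² (stations at z=0).
Subtracting the A sphere from B and C: z² cancels, leaving linear equations in x and y:
281.6 x + 86.0 y = 176.30
318.6 x − 25.6 y = 4979.66
Solving: x ≈ 12.505, y ≈ -38.895 km (keep extra digits for the depth step; rounded: 12.5, -38.9).
Then from the A sphere: z² = 161.38² − (x + 100.8)² − (y − 61.0)² with x = 12.505, y = -38.895, so z ≈ 56.802 ≈ 56.8 km.
Check against D (with the unrounded solution): distance 83.94 ≈ 83.94 km. ✓

z ≈ 56.8 km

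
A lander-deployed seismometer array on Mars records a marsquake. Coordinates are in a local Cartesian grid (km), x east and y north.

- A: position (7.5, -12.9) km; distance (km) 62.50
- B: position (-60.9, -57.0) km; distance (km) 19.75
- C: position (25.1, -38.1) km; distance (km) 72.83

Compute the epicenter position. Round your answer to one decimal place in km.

Circle about each station: (x − 7.5)² + (y + 12.9)² = 62.50²; (x + 60.9)² + (y + 57.0)² = 19.75²; (x − 25.1)² + (y + 38.1)² = 72.83².
Subtracting pairs of circle equations eliminates x²+y² and gives linear equations (the radical axes):
-136.8 x − 88.2 y = 10251.34
35.2 x − 50.4 y = 461.00
Solving the 2×2 system: x ≈ -47.6, y ≈ -42.4 km.

-47.6 km east, -42.4 km north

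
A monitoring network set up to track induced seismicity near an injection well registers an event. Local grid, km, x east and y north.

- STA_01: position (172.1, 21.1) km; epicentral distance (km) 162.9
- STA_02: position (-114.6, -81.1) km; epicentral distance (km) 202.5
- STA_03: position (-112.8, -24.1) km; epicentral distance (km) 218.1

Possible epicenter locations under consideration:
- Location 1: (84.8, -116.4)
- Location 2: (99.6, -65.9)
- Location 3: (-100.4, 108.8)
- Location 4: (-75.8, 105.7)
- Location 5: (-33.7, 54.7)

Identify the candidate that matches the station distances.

Location 1

For each candidate, compare |candidate − station| to the reported distance:
Location 1: residuals STA_01 0.0, STA_02 0.0, STA_03 0.0 → max 0.0 km
Location 2: residuals STA_01 49.7, STA_02 12.2, STA_03 1.6 → max 49.7 km
Location 3: residuals STA_01 123.4, STA_02 12.1, STA_03 84.6 → max 123.4 km
Location 4: residuals STA_01 99.0, STA_02 11.7, STA_03 83.1 → max 99.0 km
Location 5: residuals STA_01 45.6, STA_02 44.4, STA_03 106.4 → max 106.4 km
Only Location 1 has all residuals ≈ 0.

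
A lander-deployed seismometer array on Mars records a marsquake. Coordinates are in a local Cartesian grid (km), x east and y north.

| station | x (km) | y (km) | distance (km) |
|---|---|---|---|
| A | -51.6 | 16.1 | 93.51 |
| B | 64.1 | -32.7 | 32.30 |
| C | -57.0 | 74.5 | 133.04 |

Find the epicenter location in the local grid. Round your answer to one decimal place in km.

33.2 km east, -23.3 km north

Circle about each station: (x + 51.6)² + (y − 16.1)² = 93.51²; (x − 64.1)² + (y + 32.7)² = 32.30²; (x + 57.0)² + (y − 74.5)² = 133.04².
Subtracting the A equation from the B and C equations removes the quadratic terms:
231.4 x − 97.6 y = 9957.16
-10.8 x + 116.8 y = -3078.04
Solving the 2×2 system: x ≈ 33.2, y ≈ -23.3 km.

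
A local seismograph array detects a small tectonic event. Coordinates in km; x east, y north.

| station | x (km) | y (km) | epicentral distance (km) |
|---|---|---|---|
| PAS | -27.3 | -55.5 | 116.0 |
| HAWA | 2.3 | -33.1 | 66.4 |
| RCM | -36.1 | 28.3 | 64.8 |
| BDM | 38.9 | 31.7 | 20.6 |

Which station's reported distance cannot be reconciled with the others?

Solve using three stations at a time. Using PAS, RCM, BDM (subtract circle equations pairwise → linear system) gives (x, y) ≈ (25.8, 47.7).
Distances from that point to each station vs reported:
  PAS: calculated 116.0 vs reported 116.0 → residual 0.0 km
  HAWA: calculated 84.1 vs reported 66.4 → residual 17.7 km
  RCM: calculated 64.8 vs reported 64.8 → residual 0.0 km
  BDM: calculated 20.7 vs reported 20.6 → residual 0.1 km
PAS, RCM, BDM are mutually consistent (residuals ≈ 0); HAWA is off by 17.7 km.

HAWA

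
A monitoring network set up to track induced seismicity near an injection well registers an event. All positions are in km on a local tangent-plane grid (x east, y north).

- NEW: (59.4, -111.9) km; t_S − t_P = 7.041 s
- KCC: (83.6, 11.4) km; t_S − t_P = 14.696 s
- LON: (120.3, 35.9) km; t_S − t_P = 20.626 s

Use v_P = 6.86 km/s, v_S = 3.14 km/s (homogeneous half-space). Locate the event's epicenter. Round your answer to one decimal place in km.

Distance from S−P lag: d = Δt · v_P v_S / (v_P − v_S) = Δt · (6.86·3.14)/(6.86−3.14) ≈ 5.7904·Δt.
So d_NEW = 40.77, d_KCC = 85.10, d_LON = 119.43 km.
Circle about each station: (x − 59.4)² + (y + 111.9)² = 40.77²; (x − 83.6)² + (y − 11.4)² = 85.10²; (x − 120.3)² + (y − 35.9)² = 119.43².
Subtracting pairs of circle equations eliminates x²+y² and gives linear equations (the radical axes):
48.4 x + 246.6 y = -14510.87
121.8 x + 295.6 y = -12890.40
Solving the 2×2 system: x ≈ 70.6, y ≈ -72.7 km.

(70.6, -72.7)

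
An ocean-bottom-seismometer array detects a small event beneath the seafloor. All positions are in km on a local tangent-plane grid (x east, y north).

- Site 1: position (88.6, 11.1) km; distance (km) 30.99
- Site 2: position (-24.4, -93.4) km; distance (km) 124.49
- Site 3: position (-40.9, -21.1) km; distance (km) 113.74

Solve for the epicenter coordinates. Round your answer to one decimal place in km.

72.7 km east, -15.5 km north

Circle about each station: (x − 88.6)² + (y − 11.1)² = 30.99²; (x + 24.4)² + (y + 93.4)² = 124.49²; (x + 40.9)² + (y + 21.1)² = 113.74².
Subtracting pairs of circle equations eliminates x²+y² and gives linear equations (the radical axes):
-226.0 x − 209.0 y = -13191.63
-259.0 x − 64.4 y = -17831.56
Solving the 2×2 system: x ≈ 72.7, y ≈ -15.5 km.
Check against Site 1 (with the unrounded x, y): √((x − 88.6)²+(y − 11.1)²) = 30.99 ≈ 30.99 km. ✓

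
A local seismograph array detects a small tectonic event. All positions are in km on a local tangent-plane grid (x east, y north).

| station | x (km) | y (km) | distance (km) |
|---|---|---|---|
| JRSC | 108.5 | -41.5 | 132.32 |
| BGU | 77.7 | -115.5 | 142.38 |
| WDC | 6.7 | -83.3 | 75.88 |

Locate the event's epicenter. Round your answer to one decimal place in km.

Circle about each station: (x − 108.5)² + (y + 41.5)² = 132.32²; (x − 77.7)² + (y + 115.5)² = 142.38²; (x − 6.7)² + (y + 83.3)² = 75.88².
Subtracting the JRSC equation from the BGU and WDC equations removes the quadratic terms:
-61.6 x − 148.0 y = 3119.56
-203.6 x − 83.6 y = 5240.09
Solving the 2×2 system: x ≈ -20.6, y ≈ -12.5 km.

x ≈ -20.6 km, y ≈ -12.5 km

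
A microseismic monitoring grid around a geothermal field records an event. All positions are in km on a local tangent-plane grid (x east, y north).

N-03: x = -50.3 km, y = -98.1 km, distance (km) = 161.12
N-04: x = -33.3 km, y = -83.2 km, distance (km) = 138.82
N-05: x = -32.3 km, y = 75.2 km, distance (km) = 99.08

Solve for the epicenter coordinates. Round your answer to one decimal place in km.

Circle about each station: (x + 50.3)² + (y + 98.1)² = 161.12²; (x + 33.3)² + (y + 83.2)² = 138.82²; (x + 32.3)² + (y − 75.2)² = 99.08².
Subtracting the N-03 equation from the N-04 and N-05 equations removes the quadratic terms:
34.0 x + 29.8 y = 2566.09
36.0 x + 346.6 y = 10687.44
Solving the 2×2 system: x ≈ 53.3, y ≈ 25.3 km.

53.3 km east, 25.3 km north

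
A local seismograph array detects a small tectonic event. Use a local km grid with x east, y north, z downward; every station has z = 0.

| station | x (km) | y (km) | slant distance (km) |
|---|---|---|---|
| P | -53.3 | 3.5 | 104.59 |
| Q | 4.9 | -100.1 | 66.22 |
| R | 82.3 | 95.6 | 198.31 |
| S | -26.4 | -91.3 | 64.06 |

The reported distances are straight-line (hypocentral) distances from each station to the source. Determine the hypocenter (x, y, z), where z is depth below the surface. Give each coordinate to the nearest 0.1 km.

x ≈ -8.3 km, y ≈ -71.0 km, depth ≈ 58.0 km

Each station gives a sphere (x−x_i)² + (y−y_i)² + z² = d_i² (stations at z=0).
Subtracting the P sphere from Q and R: z² cancels, leaving linear equations in x and y:
116.4 x − 207.2 y = 13744.86
271.2 x + 184.2 y = -15328.28
Solving: x ≈ -8.298, y ≈ -70.998 km (keep extra digits for the depth step; rounded: -8.3, -71.0).
Then from the P sphere: z² = 104.59² − (x + 53.3)² − (y − 3.5)² with x = -8.298, y = -70.998, so z ≈ 57.999 ≈ 58.0 km.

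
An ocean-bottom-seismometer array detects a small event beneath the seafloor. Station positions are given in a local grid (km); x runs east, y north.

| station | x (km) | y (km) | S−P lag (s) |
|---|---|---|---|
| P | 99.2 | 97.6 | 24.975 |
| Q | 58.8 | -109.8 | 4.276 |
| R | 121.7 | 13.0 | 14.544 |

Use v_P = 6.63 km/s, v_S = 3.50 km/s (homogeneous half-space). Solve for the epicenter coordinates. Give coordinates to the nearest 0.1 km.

Distance from S−P lag: d = Δt · v_P v_S / (v_P − v_S) = Δt · (6.63·3.50)/(6.63−3.50) ≈ 7.4137·Δt.
So d_P = 185.16, d_Q = 31.70, d_R = 107.83 km.
Circle about each station: (x − 99.2)² + (y − 97.6)² = 185.16²; (x − 58.8)² + (y + 109.8)² = 31.70²; (x − 121.7)² + (y − 13.0)² = 107.83².
Subtracting the P equation from the Q and R equations removes the quadratic terms:
-80.8 x − 414.8 y = 29426.42
45.0 x − 169.2 y = 18270.41
Solving the 2×2 system: x ≈ 80.4, y ≈ -86.6 km.

x ≈ 80.4 km, y ≈ -86.6 km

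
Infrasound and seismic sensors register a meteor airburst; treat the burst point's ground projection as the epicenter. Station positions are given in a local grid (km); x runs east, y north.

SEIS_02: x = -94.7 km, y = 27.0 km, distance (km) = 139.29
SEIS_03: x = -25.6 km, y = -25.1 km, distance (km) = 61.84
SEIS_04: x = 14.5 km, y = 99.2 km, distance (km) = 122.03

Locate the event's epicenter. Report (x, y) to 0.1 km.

Circle about each station: (x + 94.7)² + (y − 27.0)² = 139.29²; (x + 25.6)² + (y + 25.1)² = 61.84²; (x − 14.5)² + (y − 99.2)² = 122.03².
Subtracting the SEIS_02 equation from the SEIS_03 and SEIS_04 equations removes the quadratic terms:
138.2 x − 104.2 y = 7165.80
218.4 x + 144.4 y = 4864.18
Solving the 2×2 system: x ≈ 36.1, y ≈ -20.9 km.

(36.1, -20.9)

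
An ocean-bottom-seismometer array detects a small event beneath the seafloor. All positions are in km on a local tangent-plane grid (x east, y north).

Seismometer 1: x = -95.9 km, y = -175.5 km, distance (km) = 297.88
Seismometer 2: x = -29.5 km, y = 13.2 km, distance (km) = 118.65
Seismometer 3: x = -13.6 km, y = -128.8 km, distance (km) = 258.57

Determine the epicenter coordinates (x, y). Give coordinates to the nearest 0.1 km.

Circle about each station: (x + 95.9)² + (y + 175.5)² = 297.88²; (x + 29.5)² + (y − 13.2)² = 118.65²; (x + 13.6)² + (y + 128.8)² = 258.57².
Subtracting the Seismometer 1 equation from the Seismometer 2 and Seismometer 3 equations removes the quadratic terms:
132.8 x + 377.4 y = 35702.10
164.6 x + 93.4 y = -1348.61
Solving the 2×2 system: x ≈ -77.3, y ≈ 121.8 km.

x ≈ -77.3 km, y ≈ 121.8 km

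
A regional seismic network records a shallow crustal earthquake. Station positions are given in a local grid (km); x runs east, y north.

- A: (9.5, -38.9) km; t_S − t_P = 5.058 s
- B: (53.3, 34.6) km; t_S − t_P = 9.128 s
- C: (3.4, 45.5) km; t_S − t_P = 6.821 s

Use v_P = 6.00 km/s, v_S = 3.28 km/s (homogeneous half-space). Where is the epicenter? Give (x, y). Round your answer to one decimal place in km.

Distance from S−P lag: d = Δt · v_P v_S / (v_P − v_S) = Δt · (6.00·3.28)/(6.00−3.28) ≈ 7.2353·Δt.
So d_A = 36.60, d_B = 66.04, d_C = 49.35 km.
Circle about each station: (x − 9.5)² + (y + 38.9)² = 36.60²; (x − 53.3)² + (y − 34.6)² = 66.04²; (x − 3.4)² + (y − 45.5)² = 49.35².
Subtracting the A equation from the B and C equations removes the quadratic terms:
87.6 x + 147.0 y = -587.13
-12.2 x + 168.8 y = -617.51
Solving the 2×2 system: x ≈ -0.5, y ≈ -3.7 km.

x ≈ -0.5 km, y ≈ -3.7 km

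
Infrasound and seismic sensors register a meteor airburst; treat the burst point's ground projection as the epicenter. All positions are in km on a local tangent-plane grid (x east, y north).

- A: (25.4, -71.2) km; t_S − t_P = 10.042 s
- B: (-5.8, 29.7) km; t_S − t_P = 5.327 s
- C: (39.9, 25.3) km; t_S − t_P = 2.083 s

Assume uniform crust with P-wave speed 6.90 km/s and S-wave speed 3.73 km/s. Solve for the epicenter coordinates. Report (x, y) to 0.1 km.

Distance from S−P lag: d = Δt · v_P v_S / (v_P − v_S) = Δt · (6.90·3.73)/(6.90−3.73) ≈ 8.1189·Δt.
So d_A = 81.53, d_B = 43.25, d_C = 16.91 km.
Circle about each station: (x − 25.4)² + (y + 71.2)² = 81.53²; (x + 5.8)² + (y − 29.7)² = 43.25²; (x − 39.9)² + (y − 25.3)² = 16.91².
Subtracting the A equation from the B and C equations removes the quadratic terms:
-62.4 x + 201.8 y = -22.29
29.0 x + 193.0 y = 2878.69
Solving the 2×2 system: x ≈ 32.7, y ≈ 10.0 km.

(32.7, 10.0)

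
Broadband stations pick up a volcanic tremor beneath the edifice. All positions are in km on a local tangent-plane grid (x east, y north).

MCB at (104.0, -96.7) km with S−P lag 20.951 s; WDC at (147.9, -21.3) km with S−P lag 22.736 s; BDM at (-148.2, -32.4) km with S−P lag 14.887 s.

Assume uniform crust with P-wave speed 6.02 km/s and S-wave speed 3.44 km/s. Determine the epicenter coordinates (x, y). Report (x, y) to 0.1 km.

Distance from S−P lag: d = Δt · v_P v_S / (v_P − v_S) = Δt · (6.02·3.44)/(6.02−3.44) ≈ 8.0267·Δt.
So d_MCB = 168.17, d_WDC = 182.49, d_BDM = 119.49 km.
Circle about each station: (x − 104.0)² + (y + 96.7)² = 168.17²; (x − 147.9)² + (y + 21.3)² = 182.49²; (x + 148.2)² + (y + 32.4)² = 119.49².
Subtracting pairs of circle equations eliminates x²+y² and gives linear equations (the radical axes):
87.8 x + 150.8 y = -2860.24
-504.4 x + 128.6 y = 16849.40
Solving the 2×2 system: x ≈ -33.3, y ≈ 0.4 km.

x ≈ -33.3 km, y ≈ 0.4 km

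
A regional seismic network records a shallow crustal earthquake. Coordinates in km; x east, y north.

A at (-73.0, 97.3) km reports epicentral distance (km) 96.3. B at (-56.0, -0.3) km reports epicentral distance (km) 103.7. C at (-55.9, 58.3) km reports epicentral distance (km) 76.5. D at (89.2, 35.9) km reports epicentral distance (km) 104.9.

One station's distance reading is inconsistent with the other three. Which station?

D

Solve using three stations at a time. Using A, B, C (subtract circle equations pairwise → linear system) gives (x, y) ≈ (19.4, 70.7).
Distances from that point to each station vs reported:
  A: calculated 96.1 vs reported 96.3 → residual 0.2 km
  B: calculated 103.5 vs reported 103.7 → residual 0.2 km
  C: calculated 76.3 vs reported 76.5 → residual 0.2 km
  D: calculated 78.0 vs reported 104.9 → residual 26.9 km
A, B, C are mutually consistent (residuals ≈ 0); D is off by 26.9 km.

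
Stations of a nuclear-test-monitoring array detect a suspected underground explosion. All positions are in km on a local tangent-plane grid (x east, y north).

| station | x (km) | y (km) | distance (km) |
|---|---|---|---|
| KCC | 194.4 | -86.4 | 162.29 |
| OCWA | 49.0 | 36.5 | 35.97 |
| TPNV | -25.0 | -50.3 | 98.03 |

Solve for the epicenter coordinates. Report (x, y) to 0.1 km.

58.1 km east, 1.7 km north

Circle about each station: (x − 194.4)² + (y + 86.4)² = 162.29²; (x − 49.0)² + (y − 36.5)² = 35.97²; (x + 25.0)² + (y + 50.3)² = 98.03².
Subtracting the KCC equation from the OCWA and TPNV equations removes the quadratic terms:
-290.8 x + 245.8 y = -16478.87
-438.8 x + 72.2 y = -25373.07
Solving the 2×2 system: x ≈ 58.1, y ≈ 1.7 km.
Check against KCC (with the unrounded x, y): √((x − 194.4)²+(y + 86.4)²) = 162.29 ≈ 162.29 km. ✓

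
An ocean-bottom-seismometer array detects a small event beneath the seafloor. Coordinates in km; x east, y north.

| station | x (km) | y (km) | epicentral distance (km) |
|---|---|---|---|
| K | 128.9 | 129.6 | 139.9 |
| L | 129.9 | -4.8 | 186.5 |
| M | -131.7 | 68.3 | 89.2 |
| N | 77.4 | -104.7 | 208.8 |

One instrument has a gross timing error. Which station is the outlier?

Solve using three stations at a time. Using L, M, N (subtract circle equations pairwise → linear system) gives (x, y) ≈ (-42.5, 66.2).
Distances from that point to each station vs reported:
  K: calculated 182.8 vs reported 139.9 → residual 42.9 km
  L: calculated 186.5 vs reported 186.5 → residual 0.0 km
  M: calculated 89.2 vs reported 89.2 → residual 0.0 km
  N: calculated 208.8 vs reported 208.8 → residual 0.0 km
L, M, N are mutually consistent (residuals ≈ 0); K is off by 42.9 km.

K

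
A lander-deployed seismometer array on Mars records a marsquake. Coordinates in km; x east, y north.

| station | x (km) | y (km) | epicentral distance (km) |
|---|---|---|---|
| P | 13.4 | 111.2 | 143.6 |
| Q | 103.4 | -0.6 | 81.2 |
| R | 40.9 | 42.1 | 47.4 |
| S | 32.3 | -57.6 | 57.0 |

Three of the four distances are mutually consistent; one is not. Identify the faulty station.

Solve using three stations at a time. Using Q, R, S (subtract circle equations pairwise → linear system) gives (x, y) ≈ (22.2, -1.5).
Distances from that point to each station vs reported:
  P: calculated 113.0 vs reported 143.6 → residual 30.6 km
  Q: calculated 81.2 vs reported 81.2 → residual 0.0 km
  R: calculated 47.4 vs reported 47.4 → residual 0.0 km
  S: calculated 57.0 vs reported 57.0 → residual 0.0 km
Q, R, S are mutually consistent (residuals ≈ 0); P is off by 30.6 km.

P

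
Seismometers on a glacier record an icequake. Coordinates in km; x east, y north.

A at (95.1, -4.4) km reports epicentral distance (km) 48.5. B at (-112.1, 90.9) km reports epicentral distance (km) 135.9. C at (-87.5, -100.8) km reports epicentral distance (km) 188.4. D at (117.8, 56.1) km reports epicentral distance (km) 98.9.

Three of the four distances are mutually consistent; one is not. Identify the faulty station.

Solve using three stations at a time. Using B, C, D (subtract circle equations pairwise → linear system) gives (x, y) ≈ (18.9, 54.7).
Distances from that point to each station vs reported:
  A: calculated 96.4 vs reported 48.5 → residual 47.9 km
  B: calculated 135.9 vs reported 135.9 → residual 0.0 km
  C: calculated 188.4 vs reported 188.4 → residual 0.0 km
  D: calculated 98.9 vs reported 98.9 → residual 0.0 km
B, C, D are mutually consistent (residuals ≈ 0); A is off by 47.9 km.

A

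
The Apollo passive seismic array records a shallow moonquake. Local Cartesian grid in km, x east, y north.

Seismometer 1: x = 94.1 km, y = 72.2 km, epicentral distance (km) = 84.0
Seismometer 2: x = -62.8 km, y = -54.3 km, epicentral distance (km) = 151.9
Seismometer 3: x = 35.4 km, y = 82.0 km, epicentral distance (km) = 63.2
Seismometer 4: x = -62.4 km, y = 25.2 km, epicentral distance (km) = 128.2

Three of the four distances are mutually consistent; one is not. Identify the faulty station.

Seismometer 1

Solve using three stations at a time. Using Seismometer 2, Seismometer 3, Seismometer 4 (subtract circle equations pairwise → linear system) gives (x, y) ≈ (65.8, 26.6).
Distances from that point to each station vs reported:
  Seismometer 1: calculated 53.7 vs reported 84.0 → residual 30.3 km
  Seismometer 2: calculated 151.9 vs reported 151.9 → residual 0.0 km
  Seismometer 3: calculated 63.2 vs reported 63.2 → residual 0.0 km
  Seismometer 4: calculated 128.2 vs reported 128.2 → residual 0.0 km
Seismometer 2, Seismometer 3, Seismometer 4 are mutually consistent (residuals ≈ 0); Seismometer 1 is off by 30.3 km.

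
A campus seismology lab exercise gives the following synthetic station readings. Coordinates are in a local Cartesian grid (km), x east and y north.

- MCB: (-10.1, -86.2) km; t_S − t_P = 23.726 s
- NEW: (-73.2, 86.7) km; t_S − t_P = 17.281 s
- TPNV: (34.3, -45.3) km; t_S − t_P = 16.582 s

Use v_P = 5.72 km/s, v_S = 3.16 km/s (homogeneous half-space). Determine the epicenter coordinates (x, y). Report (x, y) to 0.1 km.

Distance from S−P lag: d = Δt · v_P v_S / (v_P − v_S) = Δt · (5.72·3.16)/(5.72−3.16) ≈ 7.0606·Δt.
So d_MCB = 167.52, d_NEW = 122.01, d_TPNV = 117.08 km.
Circle about each station: (x + 10.1)² + (y + 86.2)² = 167.52²; (x + 73.2)² + (y − 86.7)² = 122.01²; (x − 34.3)² + (y + 45.3)² = 117.08².
Subtracting pairs of circle equations eliminates x²+y² and gives linear equations (the radical axes):
-126.2 x + 345.8 y = 18519.19
88.8 x + 81.8 y = 10051.35
Solving the 2×2 system: x ≈ 47.8, y ≈ 71.0 km.

x ≈ 47.8 km, y ≈ 71.0 km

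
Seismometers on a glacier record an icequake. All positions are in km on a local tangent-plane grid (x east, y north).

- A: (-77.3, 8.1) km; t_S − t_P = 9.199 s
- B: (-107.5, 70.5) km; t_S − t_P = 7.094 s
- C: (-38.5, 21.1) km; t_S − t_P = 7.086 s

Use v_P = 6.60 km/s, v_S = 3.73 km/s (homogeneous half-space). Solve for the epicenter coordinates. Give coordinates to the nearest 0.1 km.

x ≈ -47.6 km, y ≈ 81.2 km

Distance from S−P lag: d = Δt · v_P v_S / (v_P − v_S) = Δt · (6.60·3.73)/(6.60−3.73) ≈ 8.5777·Δt.
So d_A = 78.91, d_B = 60.85, d_C = 60.78 km.
Circle about each station: (x + 77.3)² + (y − 8.1)² = 78.91²; (x + 107.5)² + (y − 70.5)² = 60.85²; (x + 38.5)² + (y − 21.1)² = 60.78².
Subtracting the A equation from the B and C equations removes the quadratic terms:
-60.4 x + 124.8 y = 13009.67
77.6 x + 26.0 y = -1580.86
Solving the 2×2 system: x ≈ -47.6, y ≈ 81.2 km.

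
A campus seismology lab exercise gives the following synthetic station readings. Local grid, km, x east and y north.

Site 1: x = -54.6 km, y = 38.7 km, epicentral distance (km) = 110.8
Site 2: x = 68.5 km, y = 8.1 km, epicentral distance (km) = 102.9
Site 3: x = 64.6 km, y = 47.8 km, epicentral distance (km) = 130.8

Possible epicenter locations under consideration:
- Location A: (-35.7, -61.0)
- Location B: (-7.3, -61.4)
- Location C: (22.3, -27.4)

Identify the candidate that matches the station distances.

For each candidate, compare |candidate − station| to the reported distance:
Location A: residuals Site 1 9.3, Site 2 22.1, Site 3 17.2 → max 22.1 km
Location B: residuals Site 1 0.1, Site 2 0.1, Site 3 0.1 → max 0.1 km
Location C: residuals Site 1 9.4, Site 2 44.6, Site 3 44.5 → max 44.6 km
Only Location B has all residuals ≈ 0.

Location B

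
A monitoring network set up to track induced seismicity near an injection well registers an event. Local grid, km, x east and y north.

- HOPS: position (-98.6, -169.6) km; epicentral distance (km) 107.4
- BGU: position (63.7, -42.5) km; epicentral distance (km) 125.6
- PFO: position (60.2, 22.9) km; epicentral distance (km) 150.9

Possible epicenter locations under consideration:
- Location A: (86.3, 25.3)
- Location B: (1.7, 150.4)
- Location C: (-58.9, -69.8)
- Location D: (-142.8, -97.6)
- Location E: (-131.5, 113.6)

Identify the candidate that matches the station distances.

For each candidate, compare |candidate − station| to the reported distance:
Location A: residuals HOPS 161.3, BGU 54.1, PFO 124.7 → max 161.3 km
Location B: residuals HOPS 228.0, BGU 77.0, PFO 10.6 → max 228.0 km
Location C: residuals HOPS 0.0, BGU 0.0, PFO 0.0 → max 0.0 km
Location D: residuals HOPS 22.9, BGU 88.1, PFO 85.2 → max 88.1 km
Location E: residuals HOPS 177.7, BGU 124.3, PFO 61.2 → max 177.7 km
Only Location C has all residuals ≈ 0.

Location C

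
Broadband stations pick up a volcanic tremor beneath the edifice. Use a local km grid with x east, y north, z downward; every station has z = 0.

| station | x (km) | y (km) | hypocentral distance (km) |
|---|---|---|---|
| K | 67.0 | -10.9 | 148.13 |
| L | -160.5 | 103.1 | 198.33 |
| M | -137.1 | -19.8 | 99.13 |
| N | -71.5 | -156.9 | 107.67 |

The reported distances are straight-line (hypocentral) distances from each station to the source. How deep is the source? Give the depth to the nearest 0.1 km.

Each station gives a sphere (x−x_i)² + (y−y_i)² + z² = d_i² (stations at z=0).
Subtracting the K sphere from L and M: z² cancels, leaving linear equations in x and y:
-455.0 x + 228.0 y = 14389.76
-408.2 x − 17.8 y = 26696.38
Solving: x ≈ -62.696, y ≈ -62.005 km (keep extra digits for the depth step; rounded: -62.7, -62.0).
Then from the K sphere: z² = 148.13² − (x − 67.0)² − (y + 10.9)² with x = -62.696, y = -62.005, so z ≈ 50.097 ≈ 50.1 km.

50.1 km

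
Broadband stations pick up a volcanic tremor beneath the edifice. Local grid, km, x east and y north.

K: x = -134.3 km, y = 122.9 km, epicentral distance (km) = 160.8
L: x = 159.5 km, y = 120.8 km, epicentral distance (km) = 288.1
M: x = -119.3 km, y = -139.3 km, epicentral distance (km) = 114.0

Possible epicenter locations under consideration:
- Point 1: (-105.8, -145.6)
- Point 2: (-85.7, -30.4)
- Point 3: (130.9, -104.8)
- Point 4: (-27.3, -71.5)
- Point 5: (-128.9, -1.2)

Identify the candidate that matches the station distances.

Point 2

For each candidate, compare |candidate − station| to the reported distance:
Point 1: residuals K 109.2, L 87.9, M 99.1 → max 109.2 km
Point 2: residuals K 0.0, L 0.0, M 0.0 → max 0.0 km
Point 3: residuals K 188.7, L 60.7, M 138.6 → max 188.7 km
Point 4: residuals K 61.1, L 20.0, M 0.3 → max 61.1 km
Point 5: residuals K 36.6, L 25.0, M 24.4 → max 36.6 km
Only Point 2 has all residuals ≈ 0.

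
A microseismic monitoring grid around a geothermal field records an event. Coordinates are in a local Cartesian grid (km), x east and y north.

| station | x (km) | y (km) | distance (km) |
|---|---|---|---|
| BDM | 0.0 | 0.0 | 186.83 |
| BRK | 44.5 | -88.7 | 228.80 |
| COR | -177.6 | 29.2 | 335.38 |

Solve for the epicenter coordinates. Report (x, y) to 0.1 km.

Circle about each station: x² + y² = 186.83²; (x − 44.5)² + (y + 88.7)² = 228.80²; (x + 177.6)² + (y − 29.2)² = 335.38².
Subtracting the BDM equation from the BRK and COR equations removes the quadratic terms:
89.0 x − 177.4 y = -7596.05
-355.2 x + 58.4 y = -45179.90
Solving the 2×2 system: x ≈ 146.3, y ≈ 116.2 km.

(146.3, 116.2)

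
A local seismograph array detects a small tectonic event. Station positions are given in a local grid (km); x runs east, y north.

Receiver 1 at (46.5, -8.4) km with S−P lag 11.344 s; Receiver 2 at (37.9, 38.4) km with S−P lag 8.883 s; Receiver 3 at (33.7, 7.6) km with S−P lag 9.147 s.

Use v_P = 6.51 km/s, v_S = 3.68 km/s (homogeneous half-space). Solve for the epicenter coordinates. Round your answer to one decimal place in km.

(-37.3, 38.5)

Distance from S−P lag: d = Δt · v_P v_S / (v_P − v_S) = Δt · (6.51·3.68)/(6.51−3.68) ≈ 8.4653·Δt.
So d_Receiver 1 = 96.03, d_Receiver 2 = 75.20, d_Receiver 3 = 77.43 km.
Circle about each station: (x − 46.5)² + (y + 8.4)² = 96.03²; (x − 37.9)² + (y − 38.4)² = 75.20²; (x − 33.7)² + (y − 7.6)² = 77.43².
Subtracting the Receiver 1 equation from the Receiver 2 and Receiver 3 equations removes the quadratic terms:
-17.2 x + 93.6 y = 4244.88
-25.6 x + 32.0 y = 2187.00
Solving the 2×2 system: x ≈ -37.3, y ≈ 38.5 km.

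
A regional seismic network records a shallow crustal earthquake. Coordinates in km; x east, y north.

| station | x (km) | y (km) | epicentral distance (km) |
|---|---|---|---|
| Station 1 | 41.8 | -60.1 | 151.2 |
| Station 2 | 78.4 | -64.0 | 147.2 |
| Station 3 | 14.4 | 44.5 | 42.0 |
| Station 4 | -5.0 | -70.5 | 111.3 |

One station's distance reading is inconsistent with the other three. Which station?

Station 1

Solve using three stations at a time. Using Station 2, Station 3, Station 4 (subtract circle equations pairwise → linear system) gives (x, y) ≈ (-27.2, 38.6).
Distances from that point to each station vs reported:
  Station 1: calculated 120.4 vs reported 151.2 → residual 30.8 km
  Station 2: calculated 147.2 vs reported 147.2 → residual 0.0 km
  Station 3: calculated 42.0 vs reported 42.0 → residual 0.0 km
  Station 4: calculated 111.3 vs reported 111.3 → residual 0.0 km
Station 2, Station 3, Station 4 are mutually consistent (residuals ≈ 0); Station 1 is off by 30.8 km.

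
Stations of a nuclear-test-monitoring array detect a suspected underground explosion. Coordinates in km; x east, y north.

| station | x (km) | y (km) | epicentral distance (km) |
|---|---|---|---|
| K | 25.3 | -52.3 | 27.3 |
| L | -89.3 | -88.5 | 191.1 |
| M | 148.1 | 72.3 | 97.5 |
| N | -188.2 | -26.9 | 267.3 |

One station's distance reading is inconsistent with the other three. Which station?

K

Solve using three stations at a time. Using L, M, N (subtract circle equations pairwise → linear system) gives (x, y) ≈ (77.1, 5.4).
Distances from that point to each station vs reported:
  K: calculated 77.6 vs reported 27.3 → residual 50.3 km
  L: calculated 191.1 vs reported 191.1 → residual 0.0 km
  M: calculated 97.5 vs reported 97.5 → residual 0.0 km
  N: calculated 267.3 vs reported 267.3 → residual 0.0 km
L, M, N are mutually consistent (residuals ≈ 0); K is off by 50.3 km.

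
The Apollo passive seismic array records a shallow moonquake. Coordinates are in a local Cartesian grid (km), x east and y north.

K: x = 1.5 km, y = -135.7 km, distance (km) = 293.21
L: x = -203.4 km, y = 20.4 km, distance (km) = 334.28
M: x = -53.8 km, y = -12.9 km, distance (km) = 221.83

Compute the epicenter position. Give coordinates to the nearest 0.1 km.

Circle about each station: (x − 1.5)² + (y + 135.7)² = 293.21²; (x + 203.4)² + (y − 20.4)² = 334.28²; (x + 53.8)² + (y + 12.9)² = 221.83².
Subtracting pairs of circle equations eliminates x²+y² and gives linear equations (the radical axes):
-409.8 x + 312.2 y = -2400.03
-110.6 x + 245.6 y = 21407.67
Solving the 2×2 system: x ≈ 110.0, y ≈ 136.7 km.
Check against K (with the unrounded x, y): √((x − 1.5)²+(y + 135.7)²) = 293.21 ≈ 293.21 km. ✓

x ≈ 110.0 km, y ≈ 136.7 km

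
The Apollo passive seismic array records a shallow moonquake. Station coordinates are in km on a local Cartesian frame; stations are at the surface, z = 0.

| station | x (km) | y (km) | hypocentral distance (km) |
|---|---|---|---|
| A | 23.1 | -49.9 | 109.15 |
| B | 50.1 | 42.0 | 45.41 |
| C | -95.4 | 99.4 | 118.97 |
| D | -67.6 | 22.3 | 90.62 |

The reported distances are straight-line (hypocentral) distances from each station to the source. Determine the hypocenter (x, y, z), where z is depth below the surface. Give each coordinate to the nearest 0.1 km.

Each station gives a sphere (x−x_i)² + (y−y_i)² + z² = d_i² (stations at z=0).
Subtracting the A sphere from B and C: z² cancels, leaving linear equations in x and y:
54.0 x + 183.8 y = 11102.04
-237.0 x + 298.6 y = 13717.76
Solving: x ≈ 13.299, y ≈ 56.496 km (keep extra digits for the depth step; rounded: 13.3, 56.5).
Then from the A sphere: z² = 109.15² − (x − 23.1)² − (y + 49.9)² with x = 13.299, y = 56.496, so z ≈ 22.306 ≈ 22.3 km.

(13.3, 56.5, 22.3)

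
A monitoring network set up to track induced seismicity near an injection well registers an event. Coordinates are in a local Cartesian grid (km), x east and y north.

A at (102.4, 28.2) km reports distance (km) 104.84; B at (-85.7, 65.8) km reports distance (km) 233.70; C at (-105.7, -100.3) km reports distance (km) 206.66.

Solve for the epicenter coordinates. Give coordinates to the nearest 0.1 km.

Circle about each station: (x − 102.4)² + (y − 28.2)² = 104.84²; (x + 85.7)² + (y − 65.8)² = 233.70²; (x + 105.7)² + (y + 100.3)² = 206.66².
Subtracting the A equation from the B and C equations removes the quadratic terms:
-376.2 x + 75.2 y = -43231.13
-416.2 x − 257.0 y = -21765.35
Solving the 2×2 system: x ≈ 99.6, y ≈ -76.6 km.

99.6 km east, -76.6 km north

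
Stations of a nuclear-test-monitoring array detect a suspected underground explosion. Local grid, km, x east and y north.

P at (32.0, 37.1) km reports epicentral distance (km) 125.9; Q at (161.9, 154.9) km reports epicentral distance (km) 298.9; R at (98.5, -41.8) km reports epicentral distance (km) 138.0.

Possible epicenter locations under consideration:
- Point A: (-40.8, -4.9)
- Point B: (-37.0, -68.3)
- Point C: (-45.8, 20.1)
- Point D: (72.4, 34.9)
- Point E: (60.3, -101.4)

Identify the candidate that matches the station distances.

For each candidate, compare |candidate − station| to the reported distance:
Point A: residuals P 41.9, Q 40.8, R 6.1 → max 41.9 km
Point B: residuals P 0.1, Q 0.1, R 0.1 → max 0.1 km
Point C: residuals P 46.3, Q 51.3, R 19.0 → max 51.3 km
Point D: residuals P 85.4, Q 149.2, R 57.0 → max 149.2 km
Point E: residuals P 15.5, Q 23.2, R 67.2 → max 67.2 km
Only Point B has all residuals ≈ 0.

Point B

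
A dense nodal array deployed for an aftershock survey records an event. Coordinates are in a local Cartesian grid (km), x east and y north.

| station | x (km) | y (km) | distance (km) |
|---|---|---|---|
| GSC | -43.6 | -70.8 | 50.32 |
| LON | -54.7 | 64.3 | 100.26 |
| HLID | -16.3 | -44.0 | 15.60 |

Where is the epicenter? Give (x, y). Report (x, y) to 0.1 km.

Circle about each station: (x + 43.6)² + (y + 70.8)² = 50.32²; (x + 54.7)² + (y − 64.3)² = 100.26²; (x + 16.3)² + (y + 44.0)² = 15.60².
Subtracting the GSC equation from the LON and HLID equations removes the quadratic terms:
-22.2 x + 270.2 y = -7306.99
54.6 x + 53.6 y = -2423.17
Solving the 2×2 system: x ≈ -16.5, y ≈ -28.4 km.

(-16.5, -28.4)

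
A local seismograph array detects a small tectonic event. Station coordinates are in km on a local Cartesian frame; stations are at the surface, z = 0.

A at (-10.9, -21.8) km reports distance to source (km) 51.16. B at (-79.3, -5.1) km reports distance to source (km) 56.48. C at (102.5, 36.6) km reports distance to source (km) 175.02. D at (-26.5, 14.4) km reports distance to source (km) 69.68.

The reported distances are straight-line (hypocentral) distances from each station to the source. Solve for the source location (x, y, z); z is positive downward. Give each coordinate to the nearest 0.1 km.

(-49.3, -47.8, 21.6)

Each station gives a sphere (x−x_i)² + (y−y_i)² + z² = d_i² (stations at z=0).
Subtracting the A sphere from B and C: z² cancels, leaving linear equations in x and y:
-136.8 x + 33.4 y = 5147.81
226.8 x + 116.8 y = -16762.89
Solving: x ≈ -49.298, y ≈ -47.791 km (keep extra digits for the depth step; rounded: -49.3, -47.8).
Then from the A sphere: z² = 51.16² − (x + 10.9)² − (y + 21.8)² with x = -49.298, y = -47.791, so z ≈ 21.620 ≈ 21.6 km.
Check against D (with the unrounded solution): distance 69.68 ≈ 69.68 km. ✓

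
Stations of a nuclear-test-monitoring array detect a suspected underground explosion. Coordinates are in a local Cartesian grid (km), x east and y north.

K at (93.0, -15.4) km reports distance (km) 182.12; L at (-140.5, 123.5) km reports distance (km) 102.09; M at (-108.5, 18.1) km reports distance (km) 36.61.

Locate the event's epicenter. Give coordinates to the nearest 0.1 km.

-80.1 km east, 41.2 km north

Circle about each station: (x − 93.0)² + (y + 15.4)² = 182.12²; (x + 140.5)² + (y − 123.5)² = 102.09²; (x + 108.5)² + (y − 18.1)² = 36.61².
Subtracting pairs of circle equations eliminates x²+y² and gives linear equations (the radical axes):
-467.0 x + 277.8 y = 48851.67
-403.0 x + 67.0 y = 35041.10
Solving the 2×2 system: x ≈ -80.1, y ≈ 41.2 km.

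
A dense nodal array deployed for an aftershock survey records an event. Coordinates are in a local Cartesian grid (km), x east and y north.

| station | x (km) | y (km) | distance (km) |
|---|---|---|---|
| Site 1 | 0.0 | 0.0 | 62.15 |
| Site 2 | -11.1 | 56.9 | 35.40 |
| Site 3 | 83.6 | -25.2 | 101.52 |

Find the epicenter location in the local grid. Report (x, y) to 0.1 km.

Circle about each station: x² + y² = 62.15²; (x + 11.1)² + (y − 56.9)² = 35.40²; (x − 83.6)² + (y + 25.2)² = 101.52².
Subtracting pairs of circle equations eliminates x²+y² and gives linear equations (the radical axes):
-22.2 x + 113.8 y = 5970.28
167.2 x − 50.4 y = 1180.31
Solving the 2×2 system: x ≈ 24.3, y ≈ 57.2 km.

24.3 km east, 57.2 km north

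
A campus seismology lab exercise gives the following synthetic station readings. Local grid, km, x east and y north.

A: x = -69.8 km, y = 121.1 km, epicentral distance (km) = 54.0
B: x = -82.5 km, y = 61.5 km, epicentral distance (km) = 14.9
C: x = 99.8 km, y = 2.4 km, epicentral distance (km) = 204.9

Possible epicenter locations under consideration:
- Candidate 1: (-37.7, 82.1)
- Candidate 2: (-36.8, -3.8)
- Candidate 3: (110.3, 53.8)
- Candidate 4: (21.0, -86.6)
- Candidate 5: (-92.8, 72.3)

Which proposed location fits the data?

For each candidate, compare |candidate − station| to the reported distance:
Candidate 1: residuals A 3.5, B 34.4, C 46.0 → max 46.0 km
Candidate 2: residuals A 75.2, B 64.8, C 68.2 → max 75.2 km
Candidate 3: residuals A 138.3, B 178.1, C 152.4 → max 178.1 km
Candidate 4: residuals A 172.7, B 165.8, C 86.0 → max 172.7 km
Candidate 5: residuals A 0.1, B 0.0, C 0.0 → max 0.1 km
Only Candidate 5 has all residuals ≈ 0.

Candidate 5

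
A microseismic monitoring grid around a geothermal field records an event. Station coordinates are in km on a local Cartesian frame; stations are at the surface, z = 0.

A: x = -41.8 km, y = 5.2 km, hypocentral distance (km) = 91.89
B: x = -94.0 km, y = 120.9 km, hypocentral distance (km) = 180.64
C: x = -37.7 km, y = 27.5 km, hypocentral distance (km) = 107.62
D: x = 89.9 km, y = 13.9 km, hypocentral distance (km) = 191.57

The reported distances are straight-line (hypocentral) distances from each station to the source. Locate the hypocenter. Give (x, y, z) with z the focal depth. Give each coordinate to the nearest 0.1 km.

(-79.5, -46.7, 65.8)

Each station gives a sphere (x−x_i)² + (y−y_i)² + z² = d_i² (stations at z=0).
Subtracting the A sphere from B and C: z² cancels, leaving linear equations in x and y:
-104.4 x + 231.4 y = -2508.51
8.2 x + 44.6 y = -2735.03
Solving: x ≈ -79.498, y ≈ -46.707 km (keep extra digits for the depth step; rounded: -79.5, -46.7).
Then from the A sphere: z² = 91.89² − (x + 41.8)² − (y − 5.2)² with x = -79.498, y = -46.707, so z ≈ 65.790 ≈ 65.8 km.
Check against D (with the unrounded solution): distance 191.57 ≈ 191.57 km. ✓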